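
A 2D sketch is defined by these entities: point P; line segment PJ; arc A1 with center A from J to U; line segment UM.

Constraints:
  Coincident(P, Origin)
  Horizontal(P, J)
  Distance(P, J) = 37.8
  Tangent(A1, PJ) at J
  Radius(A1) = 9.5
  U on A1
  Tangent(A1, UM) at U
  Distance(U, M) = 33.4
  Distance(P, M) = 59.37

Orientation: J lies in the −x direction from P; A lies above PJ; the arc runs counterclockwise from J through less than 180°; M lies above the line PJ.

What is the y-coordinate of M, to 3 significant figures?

44.2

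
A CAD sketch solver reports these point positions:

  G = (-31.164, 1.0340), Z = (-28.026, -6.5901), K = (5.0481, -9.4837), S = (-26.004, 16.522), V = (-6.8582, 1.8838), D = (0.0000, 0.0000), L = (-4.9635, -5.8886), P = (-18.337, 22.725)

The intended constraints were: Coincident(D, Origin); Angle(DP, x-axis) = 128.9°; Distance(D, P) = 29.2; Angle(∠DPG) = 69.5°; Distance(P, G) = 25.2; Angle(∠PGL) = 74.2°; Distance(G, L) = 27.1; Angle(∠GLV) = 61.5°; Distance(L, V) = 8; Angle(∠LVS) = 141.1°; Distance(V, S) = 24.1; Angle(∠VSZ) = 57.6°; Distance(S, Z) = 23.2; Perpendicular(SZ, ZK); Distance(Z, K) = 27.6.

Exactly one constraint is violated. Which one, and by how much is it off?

Distance(Z, K) = 27.6 — off by 5.60.

D = (0.00, 0.00) ✓; DP at 128.9° ✓; |DP| = 29.20 ✓; ∠DPG = 69.50° ✓; |PG| = 25.20 ✓; ∠PGL = 74.20° ✓; |GL| = 27.10 ✓; ∠GLV = 61.50° ✓; |LV| = 8.000 ✓; ∠LVS = 141.1° ✓; |VS| = 24.10 ✓; ∠VSZ = 57.60° ✓; |SZ| = 23.20 ✓; ∠(SZ, ZK) = 90.00° ✓; |ZK| = 33.20 ✗.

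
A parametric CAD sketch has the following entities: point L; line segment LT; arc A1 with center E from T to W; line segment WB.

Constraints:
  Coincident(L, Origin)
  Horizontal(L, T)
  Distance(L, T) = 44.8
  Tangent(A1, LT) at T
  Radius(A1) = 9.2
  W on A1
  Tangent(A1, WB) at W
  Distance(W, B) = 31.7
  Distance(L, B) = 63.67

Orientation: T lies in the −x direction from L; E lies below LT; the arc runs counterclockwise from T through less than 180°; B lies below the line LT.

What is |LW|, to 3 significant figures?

54.9

L is at the origin; L and T share the same y with |LT| = 44.8 and T on the −x side, so T = (-44.8, 0.00). Tangency of A1 to LT means the radius ET is perpendicular to LT, so E = T + (0, -9.2) = (-44.8, -9.20). Since EW ⟂ WB (tangency), |EB| = √(9.2² + 31.7²) = 33.0 regardless of where W sits on A1. So B lies on both circle(L, 63.67) and circle(E, 33.0); the below-LT intersection is B = (-47.8, -42.1). W is the foot of the tangent from B: W = (-53.8, -11.0).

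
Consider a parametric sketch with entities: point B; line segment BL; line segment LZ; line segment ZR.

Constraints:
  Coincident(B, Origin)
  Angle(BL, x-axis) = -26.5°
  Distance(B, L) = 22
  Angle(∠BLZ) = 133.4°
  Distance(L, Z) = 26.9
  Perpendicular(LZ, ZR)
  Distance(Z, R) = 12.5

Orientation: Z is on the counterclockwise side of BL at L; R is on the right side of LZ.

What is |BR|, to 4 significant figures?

50.76

B is at the origin; BL runs at -26.5° with length 22.0, so L = 22.0·(cos -26.5°, sin -26.5°) = (19.69, -9.816). ∠BLZ = 133.4°, so LZ runs at -26.5° + (180° − 133.4°) = 20.10° from the x-axis; with |LZ| = 26.9, Z = L + 26.9·(cos 20.10°, sin 20.10°) = (44.95, -0.5719). The perpendicularity gives ZR at right angles to LZ; with |ZR| = 12.5 on the right of LZ, R = Z + 12.5·(0.3437, -0.9391) = (49.25, -12.31). Then |BR| = |R − B| = 50.76.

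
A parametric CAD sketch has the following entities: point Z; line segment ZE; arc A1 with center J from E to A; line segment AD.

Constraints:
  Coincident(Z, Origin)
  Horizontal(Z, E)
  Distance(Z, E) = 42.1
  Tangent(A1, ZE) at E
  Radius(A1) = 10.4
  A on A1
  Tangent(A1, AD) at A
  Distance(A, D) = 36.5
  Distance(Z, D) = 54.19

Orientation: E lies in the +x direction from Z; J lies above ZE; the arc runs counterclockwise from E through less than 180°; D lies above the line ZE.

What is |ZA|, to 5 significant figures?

53.117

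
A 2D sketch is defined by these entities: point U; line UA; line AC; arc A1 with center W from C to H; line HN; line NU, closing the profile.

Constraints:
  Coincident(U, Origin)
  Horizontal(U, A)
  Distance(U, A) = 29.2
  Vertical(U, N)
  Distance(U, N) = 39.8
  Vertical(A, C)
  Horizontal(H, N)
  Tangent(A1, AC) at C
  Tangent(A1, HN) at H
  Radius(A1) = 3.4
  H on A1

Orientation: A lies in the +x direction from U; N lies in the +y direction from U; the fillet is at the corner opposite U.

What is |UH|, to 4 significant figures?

47.43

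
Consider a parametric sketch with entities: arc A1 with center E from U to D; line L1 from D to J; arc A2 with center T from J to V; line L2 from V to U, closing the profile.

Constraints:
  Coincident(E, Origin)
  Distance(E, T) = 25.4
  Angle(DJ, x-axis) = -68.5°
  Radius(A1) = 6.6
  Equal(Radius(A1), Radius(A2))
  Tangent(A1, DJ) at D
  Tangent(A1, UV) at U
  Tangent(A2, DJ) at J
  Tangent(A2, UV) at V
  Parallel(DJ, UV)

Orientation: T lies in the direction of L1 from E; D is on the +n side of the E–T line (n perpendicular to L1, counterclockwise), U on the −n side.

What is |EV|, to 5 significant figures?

26.243

The slot axis is L1's direction at -68.5°, so u = (cos -68.5°, sin -68.5°) = (0.36650, -0.93042) and n = (−sin -68.5°, cos -68.5°) = (0.93042, 0.36650). E is at the origin and T lies 25.4 along u from E, so T = 25.4·u = (9.3091, -23.633). Tangency of A1 to both parallel lines with radius 6.6 puts D and U at E ± 6.6·n: D = (6.1408, 2.4189), U = (-6.1408, -2.4189). Equal radii place J and V the same way about T: J = T + 6.6·n = (15.450, -21.214), V = T − 6.6·n = (3.1684, -26.052). Then |EV| = |V − E| = 26.243.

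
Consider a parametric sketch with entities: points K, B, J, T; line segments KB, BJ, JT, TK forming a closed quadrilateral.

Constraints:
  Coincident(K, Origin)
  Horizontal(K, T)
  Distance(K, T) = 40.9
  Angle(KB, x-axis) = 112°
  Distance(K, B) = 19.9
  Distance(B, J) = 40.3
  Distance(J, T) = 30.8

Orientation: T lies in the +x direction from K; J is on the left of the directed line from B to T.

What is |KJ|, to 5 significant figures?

42.909

Checks: |BJ| = 40.30 ✓; |JT| = 30.80 ✓.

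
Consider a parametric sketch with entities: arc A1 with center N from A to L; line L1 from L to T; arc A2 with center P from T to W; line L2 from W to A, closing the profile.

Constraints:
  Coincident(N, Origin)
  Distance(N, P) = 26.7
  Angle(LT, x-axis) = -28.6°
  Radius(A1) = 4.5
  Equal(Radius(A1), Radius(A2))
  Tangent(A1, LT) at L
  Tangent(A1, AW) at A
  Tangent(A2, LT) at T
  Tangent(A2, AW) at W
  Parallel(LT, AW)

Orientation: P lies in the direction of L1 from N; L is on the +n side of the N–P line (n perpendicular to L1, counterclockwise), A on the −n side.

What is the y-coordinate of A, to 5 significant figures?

-3.9509

N is at the origin and P lies 26.7 along u from N, so P = 26.7·u = (23.442, -12.781). Tangency of A1 to both parallel lines with radius 4.5 puts L and A at N ± 4.5·n: L = (2.1541, 3.9509), A = (-2.1541, -3.9509). So A.y = -3.9509.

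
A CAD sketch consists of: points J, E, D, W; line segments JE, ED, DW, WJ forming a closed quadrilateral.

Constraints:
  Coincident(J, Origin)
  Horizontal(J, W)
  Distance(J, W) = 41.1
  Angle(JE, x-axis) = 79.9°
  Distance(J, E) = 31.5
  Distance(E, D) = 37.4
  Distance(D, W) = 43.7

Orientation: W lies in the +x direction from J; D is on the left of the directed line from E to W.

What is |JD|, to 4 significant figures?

59.72

J is at the origin; J and W share the same y with |JW| = 41.1 and W in +x, so W = (41.1, 0). JE runs at 79.9° with |JE| = 31.5, so E = (5.524, 31.01). D is determined by |ED| = 37.4 and |DW| = 43.7 together: it lies at the intersection of circle(E, 37.4) and circle(W, 43.7). With |EW| = 47.20, the foot of the radical line on EW is 18.18 from E and the perpendicular offset is √(37.4² − 18.18²) = 32.68. Taking the left-of-EW solution: D = (40.71, 43.70).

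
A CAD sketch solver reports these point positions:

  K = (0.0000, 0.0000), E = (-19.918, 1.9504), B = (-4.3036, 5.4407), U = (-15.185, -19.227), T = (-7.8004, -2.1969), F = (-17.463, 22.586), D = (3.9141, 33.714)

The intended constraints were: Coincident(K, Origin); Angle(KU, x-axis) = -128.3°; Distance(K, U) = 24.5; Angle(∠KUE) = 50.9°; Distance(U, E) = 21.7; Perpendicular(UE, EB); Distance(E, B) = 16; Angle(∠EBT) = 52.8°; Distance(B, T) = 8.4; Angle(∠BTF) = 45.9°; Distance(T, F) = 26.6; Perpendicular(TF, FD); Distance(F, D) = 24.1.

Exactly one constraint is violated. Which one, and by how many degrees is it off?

Perpendicular(TF, FD) — off by 6.20°.

K = (0.00, 0.00) ✓; KU at -128.3° ✓; |KU| = 24.50 ✓; ∠KUE = 50.90° ✓; |UE| = 21.70 ✓; ∠(UE, EB) = 90.00° ✓; |EB| = 16.00 ✓; ∠EBT = 52.80° ✓; |BT| = 8.400 ✓; ∠BTF = 45.90° ✓; |TF| = 26.60 ✓; ∠(TF, FD) = 83.80° ✗; |FD| = 24.10 ✓.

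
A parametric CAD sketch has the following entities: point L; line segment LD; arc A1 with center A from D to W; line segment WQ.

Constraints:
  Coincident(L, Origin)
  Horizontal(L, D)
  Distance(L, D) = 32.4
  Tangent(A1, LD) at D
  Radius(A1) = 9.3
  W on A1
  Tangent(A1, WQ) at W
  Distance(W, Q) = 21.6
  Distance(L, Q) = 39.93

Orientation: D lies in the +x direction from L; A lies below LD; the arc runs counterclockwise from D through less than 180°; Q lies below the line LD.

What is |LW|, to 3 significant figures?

25.2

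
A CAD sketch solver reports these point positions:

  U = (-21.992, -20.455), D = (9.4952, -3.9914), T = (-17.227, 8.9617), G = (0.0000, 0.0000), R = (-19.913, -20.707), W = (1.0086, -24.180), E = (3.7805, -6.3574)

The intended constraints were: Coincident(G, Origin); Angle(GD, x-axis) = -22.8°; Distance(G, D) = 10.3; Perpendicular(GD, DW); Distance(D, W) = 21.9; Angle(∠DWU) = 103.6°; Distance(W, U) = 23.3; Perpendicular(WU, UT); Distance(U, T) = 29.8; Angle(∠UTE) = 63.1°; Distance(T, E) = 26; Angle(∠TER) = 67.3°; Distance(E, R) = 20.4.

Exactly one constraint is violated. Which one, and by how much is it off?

Distance(E, R) = 20.4 — off by 7.30.

G = (0.00, 0.00) ✓; GD at -22.80° ✓; |GD| = 10.30 ✓; ∠(GD, DW) = 90.00° ✓; |DW| = 21.90 ✓; ∠DWU = 103.6° ✓; |WU| = 23.30 ✓; ∠(WU, UT) = 90.00° ✓; |UT| = 29.80 ✓; ∠UTE = 63.10° ✓; |TE| = 26.00 ✓; ∠TER = 67.30° ✓; |ER| = 27.70 ✗.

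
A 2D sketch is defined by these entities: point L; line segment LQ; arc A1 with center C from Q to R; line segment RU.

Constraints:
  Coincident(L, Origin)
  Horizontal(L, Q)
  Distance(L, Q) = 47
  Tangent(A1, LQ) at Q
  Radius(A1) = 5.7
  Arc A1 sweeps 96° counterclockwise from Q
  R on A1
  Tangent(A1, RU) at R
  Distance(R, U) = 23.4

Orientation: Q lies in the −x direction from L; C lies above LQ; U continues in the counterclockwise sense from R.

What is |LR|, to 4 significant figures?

41.81

Since A1 is tangent to LQ there, CQ ⟂ LQ, so C = Q + (0, 5.7) = (-47.00, 5.700). On A1, Q sits at bearing -90° from C; a 96° counterclockwise sweep puts R at bearing 6°, so R = C + 5.7·(cos 6°, sin 6°) = (-41.33, 6.296). Then |LR| = |R − L| = 41.81.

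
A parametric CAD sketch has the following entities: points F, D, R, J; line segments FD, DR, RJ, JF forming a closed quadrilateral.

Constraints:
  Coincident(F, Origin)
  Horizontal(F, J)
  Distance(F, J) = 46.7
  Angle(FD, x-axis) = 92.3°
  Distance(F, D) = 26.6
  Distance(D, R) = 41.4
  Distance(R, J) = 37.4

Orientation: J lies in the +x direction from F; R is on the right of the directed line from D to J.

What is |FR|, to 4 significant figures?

17.29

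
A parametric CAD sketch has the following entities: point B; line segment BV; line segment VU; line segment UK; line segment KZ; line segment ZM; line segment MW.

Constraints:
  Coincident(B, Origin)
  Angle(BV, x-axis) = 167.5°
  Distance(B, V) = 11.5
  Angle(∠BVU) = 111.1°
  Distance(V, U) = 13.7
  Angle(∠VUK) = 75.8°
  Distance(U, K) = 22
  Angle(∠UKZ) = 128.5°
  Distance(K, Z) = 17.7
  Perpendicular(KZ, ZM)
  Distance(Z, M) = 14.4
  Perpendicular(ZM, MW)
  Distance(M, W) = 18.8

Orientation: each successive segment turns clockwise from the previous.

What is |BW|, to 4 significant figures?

8.088

B is at the origin; BV runs at 167.5° with length 11.5, so V = (-11.23, 2.489). ∠BVU = 111.1° gives VU at 98.60° from the x-axis; with |VU| = 13.7, U = (-13.28, 16.04). ∠VUK = 75.8° gives UK at -5.600° from the x-axis; with |UK| = 22.0, K = (8.619, 13.89). ∠UKZ = 128.5° gives KZ at -57.10° from the x-axis; with |KZ| = 17.7, Z = (18.23, -0.9731). KZ is perpendicular to ZM, so ZM runs at -147.1°; with |ZM| = 14.4, M = (6.143, -8.795). ZM is perpendicular to MW, so MW runs at 122.9°; with |MW| = 18.8, W = (-4.069, 6.990). Then |BW| = |W − B| = 8.088.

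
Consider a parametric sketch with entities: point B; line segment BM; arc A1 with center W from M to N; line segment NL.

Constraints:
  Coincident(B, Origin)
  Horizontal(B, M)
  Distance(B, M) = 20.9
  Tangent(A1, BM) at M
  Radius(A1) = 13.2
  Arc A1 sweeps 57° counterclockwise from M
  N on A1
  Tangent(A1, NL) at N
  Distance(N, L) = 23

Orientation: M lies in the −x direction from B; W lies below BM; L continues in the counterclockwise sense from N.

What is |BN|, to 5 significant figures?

32.531

B is at the origin; B and M share the same y with |BM| = 20.9 and M on the −x side, so M = (-20.900, 0.0000). Since A1 is tangent to BM there, WM ⟂ BM, so W = M + (0, -13.2) = (-20.900, -13.200). On A1, M sits at bearing 90° from W; a 57° counterclockwise sweep puts N at bearing 147°, so N = W + 13.2·(cos 147°, sin 147°) = (-31.970, -6.0108). Then |BN| = |N − B| = 32.531.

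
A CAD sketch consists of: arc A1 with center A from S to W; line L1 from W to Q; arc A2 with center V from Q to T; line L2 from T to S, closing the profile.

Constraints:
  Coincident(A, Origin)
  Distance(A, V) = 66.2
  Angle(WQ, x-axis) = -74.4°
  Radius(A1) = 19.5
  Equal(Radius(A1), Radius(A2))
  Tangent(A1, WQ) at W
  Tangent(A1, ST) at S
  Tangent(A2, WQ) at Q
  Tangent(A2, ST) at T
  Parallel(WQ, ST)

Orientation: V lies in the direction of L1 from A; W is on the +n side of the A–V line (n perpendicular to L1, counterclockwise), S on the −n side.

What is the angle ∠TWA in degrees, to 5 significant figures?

59.497°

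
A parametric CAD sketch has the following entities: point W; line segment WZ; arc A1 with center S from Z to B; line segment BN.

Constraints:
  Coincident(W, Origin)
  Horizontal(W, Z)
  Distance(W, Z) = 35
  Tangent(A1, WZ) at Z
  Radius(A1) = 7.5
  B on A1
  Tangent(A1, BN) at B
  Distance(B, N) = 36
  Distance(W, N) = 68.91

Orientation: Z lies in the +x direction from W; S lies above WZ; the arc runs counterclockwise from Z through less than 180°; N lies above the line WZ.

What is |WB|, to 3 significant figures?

41.7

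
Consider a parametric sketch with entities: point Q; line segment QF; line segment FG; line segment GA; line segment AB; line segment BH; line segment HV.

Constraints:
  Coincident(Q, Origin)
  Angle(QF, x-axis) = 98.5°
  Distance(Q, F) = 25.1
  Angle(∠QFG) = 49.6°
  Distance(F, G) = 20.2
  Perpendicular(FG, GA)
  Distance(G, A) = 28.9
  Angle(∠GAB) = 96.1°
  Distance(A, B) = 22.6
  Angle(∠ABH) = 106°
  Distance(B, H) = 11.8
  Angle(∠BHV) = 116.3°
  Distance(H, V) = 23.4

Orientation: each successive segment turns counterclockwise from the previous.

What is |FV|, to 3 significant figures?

9.28

Q is at the origin; QF runs at 98.5° with length 25.1, so F = (-3.71, 24.8). ∠QFG = 49.6° gives FG at -131° from the x-axis; with |FG| = 20.2, G = (-17.0, 9.60). The perpendicularity gives GA at right angles to FG, so GA runs at -41.1°; with |GA| = 28.9, A = (4.79, -9.40). ∠GAB = 96.1° gives AB at 42.8° from the x-axis; with |AB| = 22.6, B = (21.4, 5.96). ∠ABH = 106.0° gives BH at 117° from the x-axis; with |BH| = 11.8, H = (16.1, 16.5). ∠BHV = 116.3° gives HV at -180° from the x-axis; with |HV| = 23.4, V = (-7.35, 16.3). Then |FV| = |V − F| = 9.28.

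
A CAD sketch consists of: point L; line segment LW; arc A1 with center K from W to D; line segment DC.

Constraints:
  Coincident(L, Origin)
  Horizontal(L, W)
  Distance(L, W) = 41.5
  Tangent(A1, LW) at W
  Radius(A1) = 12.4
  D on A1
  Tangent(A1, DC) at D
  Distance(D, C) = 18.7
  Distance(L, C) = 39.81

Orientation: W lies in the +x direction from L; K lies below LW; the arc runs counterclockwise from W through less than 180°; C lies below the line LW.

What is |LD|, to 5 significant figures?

31.146

L is at the origin; LW is horizontal with |LW| = 41.5 and W on the +x side, so W = (41.500, 0.0000). A1 meets LW tangentially, so KW is at right angles to LW, so K = W + (0, -12.4) = (41.500, -12.400). Since KD ⟂ DC (tangency), |KC| = √(12.4² + 18.7²) = 22.438 regardless of where D sits on A1. So C lies on both circle(L, 39.81) and circle(K, 22.438); the below-LW intersection is C = (26.849, -29.394). D is the foot of the tangent from C: D = (29.198, -10.842).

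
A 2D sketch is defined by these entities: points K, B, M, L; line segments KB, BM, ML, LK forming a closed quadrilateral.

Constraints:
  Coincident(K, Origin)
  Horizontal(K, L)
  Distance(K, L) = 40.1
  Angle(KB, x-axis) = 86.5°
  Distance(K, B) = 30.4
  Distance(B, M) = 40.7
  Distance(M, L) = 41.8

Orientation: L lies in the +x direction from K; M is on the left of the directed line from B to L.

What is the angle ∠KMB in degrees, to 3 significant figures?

29.3°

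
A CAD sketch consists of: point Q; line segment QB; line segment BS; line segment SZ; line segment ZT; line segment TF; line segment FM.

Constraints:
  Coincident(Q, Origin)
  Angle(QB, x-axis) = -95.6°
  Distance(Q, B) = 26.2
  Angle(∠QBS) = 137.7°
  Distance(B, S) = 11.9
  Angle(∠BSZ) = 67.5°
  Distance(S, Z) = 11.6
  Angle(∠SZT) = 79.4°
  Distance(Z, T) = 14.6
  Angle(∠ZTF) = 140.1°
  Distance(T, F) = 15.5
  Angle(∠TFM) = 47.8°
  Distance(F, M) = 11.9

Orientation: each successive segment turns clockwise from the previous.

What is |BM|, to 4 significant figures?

7.164

Q is at the origin; QB runs at -95.6° with length 26.2, so B = (-2.557, -26.07). ∠QBS = 137.7° gives BS at -137.9° from the x-axis; with |BS| = 11.9, S = (-11.39, -34.05). ∠BSZ = 67.5° gives SZ at 109.6° from the x-axis; with |SZ| = 11.6, Z = (-15.28, -23.13). ∠SZT = 79.4° gives ZT at 9.000° from the x-axis; with |ZT| = 14.6, T = (-0.8572, -20.84). ∠ZTF = 140.1° gives TF at -30.90° from the x-axis; with |TF| = 15.5, F = (12.44, -28.80). ∠TFM = 47.8° gives FM at -163.1° from the x-axis; with |FM| = 11.9, M = (1.057, -32.26). Then |BM| = |M − B| = 7.164.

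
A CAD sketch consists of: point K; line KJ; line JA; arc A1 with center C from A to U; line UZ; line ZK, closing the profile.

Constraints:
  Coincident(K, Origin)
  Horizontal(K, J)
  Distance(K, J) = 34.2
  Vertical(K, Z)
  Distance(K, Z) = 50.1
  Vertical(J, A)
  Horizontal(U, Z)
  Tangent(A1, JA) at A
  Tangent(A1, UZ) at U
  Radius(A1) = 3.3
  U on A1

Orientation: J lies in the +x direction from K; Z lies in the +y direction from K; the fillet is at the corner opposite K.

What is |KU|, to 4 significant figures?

58.86

K is at the origin; KJ is horizontal with |KJ| = 34.2 and J on the +x side, so J = (34.20, 0.000). KZ is vertical with |KZ| = 50.1 and Z on the +y side, so Z = (0.000, 50.10). The virtual corner opposite K is at (34.20, 50.10). Since A1 is tangent to JA there, CA ⟂ JA and A1 meets UZ tangentially, so CU is at right angles to UZ, with radius 3.3, so the center C sits 3.3 in from both sides at C = (30.90, 46.80). That places the tangent points at A = (34.20, 46.80) on JA and U = (30.90, 50.10) on UZ. Then |KU| = |U − K| = 58.86.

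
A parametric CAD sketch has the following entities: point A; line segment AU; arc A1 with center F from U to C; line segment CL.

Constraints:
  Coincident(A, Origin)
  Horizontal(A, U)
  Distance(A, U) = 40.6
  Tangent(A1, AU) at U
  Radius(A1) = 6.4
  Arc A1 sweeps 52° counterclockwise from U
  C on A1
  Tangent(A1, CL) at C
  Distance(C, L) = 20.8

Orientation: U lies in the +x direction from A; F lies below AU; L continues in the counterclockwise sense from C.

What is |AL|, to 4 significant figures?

29.55

On A1, U sits at bearing 90° from F; a 52° counterclockwise sweep puts C at bearing 142°, so C = F + 6.4·(cos 142°, sin 142°) = (35.56, -2.460). A1 meets CL tangentially, so FC is at right angles to CL, so CL runs along (−sin 142°, cos 142°); with |CL| = 20.8, L = (22.75, -18.85). Then |AL| = |L − A| = 29.55.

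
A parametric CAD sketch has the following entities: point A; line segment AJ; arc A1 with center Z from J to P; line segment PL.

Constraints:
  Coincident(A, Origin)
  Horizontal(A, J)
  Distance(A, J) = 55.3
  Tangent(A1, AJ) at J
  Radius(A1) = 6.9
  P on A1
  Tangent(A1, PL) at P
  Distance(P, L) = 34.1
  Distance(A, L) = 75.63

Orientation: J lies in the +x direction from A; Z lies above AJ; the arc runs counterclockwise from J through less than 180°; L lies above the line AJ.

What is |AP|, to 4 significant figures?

62.54

Checks: |ZP| = 6.900 ✓; ∠(ZP, PL) = 90.00° ✓; |PL| = 34.10 ✓; |AL| = 75.63 ✓.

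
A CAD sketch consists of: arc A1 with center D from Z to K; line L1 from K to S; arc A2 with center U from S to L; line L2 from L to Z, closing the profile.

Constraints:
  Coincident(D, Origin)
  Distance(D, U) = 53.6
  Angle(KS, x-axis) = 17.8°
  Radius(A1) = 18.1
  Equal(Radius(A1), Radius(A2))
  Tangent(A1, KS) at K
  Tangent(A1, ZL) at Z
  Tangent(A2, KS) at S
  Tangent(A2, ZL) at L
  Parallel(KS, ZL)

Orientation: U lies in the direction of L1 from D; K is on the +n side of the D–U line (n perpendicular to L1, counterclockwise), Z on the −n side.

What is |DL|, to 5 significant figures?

56.574

The slot axis is L1's direction at 17.8°, so u = (cos 17.8°, sin 17.8°) = (0.95213, 0.30570) and n = (−sin 17.8°, cos 17.8°) = (-0.30570, 0.95213). D is at the origin and U lies 53.6 along u from D, so U = 53.6·u = (51.034, 16.385). Tangency of A1 to both parallel lines with radius 18.1 puts K and Z at D ± 18.1·n: K = (-5.5331, 17.234), Z = (5.5331, -17.234). Equal radii place S and L the same way about U: S = U + 18.1·n = (45.501, 33.619), L = U − 18.1·n = (56.567, -0.84827). Then |DL| = |L − D| = 56.574.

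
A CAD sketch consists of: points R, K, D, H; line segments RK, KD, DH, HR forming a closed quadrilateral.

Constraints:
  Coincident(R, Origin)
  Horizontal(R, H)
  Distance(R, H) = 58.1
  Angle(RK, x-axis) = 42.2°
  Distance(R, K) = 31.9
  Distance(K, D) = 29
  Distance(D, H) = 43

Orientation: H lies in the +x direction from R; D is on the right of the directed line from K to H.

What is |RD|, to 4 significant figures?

16.86

Checks: |RH| = 58.10 ✓; |RK| = 31.90 ✓; |KD| = 29.00 ✓; |DH| = 43.00 ✓.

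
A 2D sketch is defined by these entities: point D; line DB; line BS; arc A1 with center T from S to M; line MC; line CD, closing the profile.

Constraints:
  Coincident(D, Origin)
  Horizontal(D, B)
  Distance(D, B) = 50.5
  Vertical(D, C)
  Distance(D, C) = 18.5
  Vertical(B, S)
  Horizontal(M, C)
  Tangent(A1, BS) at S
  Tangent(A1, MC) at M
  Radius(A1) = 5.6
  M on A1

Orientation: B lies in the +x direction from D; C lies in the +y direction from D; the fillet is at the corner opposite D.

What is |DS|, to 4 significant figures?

52.12

D is at the origin; D and B share the same y with |DB| = 50.5 and B on the +x side, so B = (50.50, 0.000). DC is vertical with |DC| = 18.5 and C on the +y side, so C = (0.000, 18.50). The virtual corner opposite D is at (50.50, 18.50). Tangency of A1 to BS means the radius TS is perpendicular to BS and since A1 is tangent to MC there, TM ⟂ MC, with radius 5.6, so the center T sits 5.6 in from both sides at T = (44.90, 12.90). That places the tangent points at S = (50.50, 12.90) on BS and M = (44.90, 18.50) on MC. Then |DS| = |S − D| = 52.12.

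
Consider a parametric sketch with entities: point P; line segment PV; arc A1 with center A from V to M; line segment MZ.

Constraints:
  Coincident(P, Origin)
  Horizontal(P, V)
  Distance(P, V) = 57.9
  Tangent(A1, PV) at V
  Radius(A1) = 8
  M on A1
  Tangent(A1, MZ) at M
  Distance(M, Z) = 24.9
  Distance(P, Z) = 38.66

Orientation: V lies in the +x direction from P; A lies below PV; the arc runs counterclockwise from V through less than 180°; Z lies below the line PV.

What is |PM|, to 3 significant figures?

52.6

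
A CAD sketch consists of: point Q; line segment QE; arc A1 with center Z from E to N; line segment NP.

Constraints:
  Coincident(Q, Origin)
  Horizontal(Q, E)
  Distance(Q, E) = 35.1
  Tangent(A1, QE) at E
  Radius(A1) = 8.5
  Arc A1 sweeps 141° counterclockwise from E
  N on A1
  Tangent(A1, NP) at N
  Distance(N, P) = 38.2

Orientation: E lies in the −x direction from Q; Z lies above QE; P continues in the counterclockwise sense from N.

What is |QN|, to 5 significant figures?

33.366

Q is at the origin; QE is horizontal with |QE| = 35.1 and E on the −x side, so E = (-35.100, 0.0000). A1 meets QE tangentially, so ZE is at right angles to QE, so Z = E + (0, 8.5) = (-35.100, 8.5000). On A1, E sits at bearing -90° from Z; a 141° counterclockwise sweep puts N at bearing 51°, so N = Z + 8.5·(cos 51°, sin 51°) = (-29.751, 15.106). Then |QN| = |N − Q| = 33.366.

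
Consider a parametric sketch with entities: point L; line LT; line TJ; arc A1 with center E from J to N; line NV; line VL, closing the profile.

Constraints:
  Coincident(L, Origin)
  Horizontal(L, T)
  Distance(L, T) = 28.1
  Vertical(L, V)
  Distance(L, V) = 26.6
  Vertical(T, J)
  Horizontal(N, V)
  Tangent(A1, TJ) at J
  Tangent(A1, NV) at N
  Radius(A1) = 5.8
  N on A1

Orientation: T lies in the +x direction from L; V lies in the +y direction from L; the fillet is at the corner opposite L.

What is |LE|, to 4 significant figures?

30.49

L is at the origin; L and T share the same y with |LT| = 28.1 and T on the +x side, so T = (28.10, 0.000). LV is vertical with |LV| = 26.6 and V on the +y side, so V = (0.000, 26.60). The virtual corner opposite L is at (28.10, 26.60). The tangent condition forces EJ to be normal to TJ and tangency of A1 to NV means the radius EN is perpendicular to NV, with radius 5.8, so the center E sits 5.8 in from both sides at E = (22.30, 20.80). Then |LE| = |E − L| = 30.49.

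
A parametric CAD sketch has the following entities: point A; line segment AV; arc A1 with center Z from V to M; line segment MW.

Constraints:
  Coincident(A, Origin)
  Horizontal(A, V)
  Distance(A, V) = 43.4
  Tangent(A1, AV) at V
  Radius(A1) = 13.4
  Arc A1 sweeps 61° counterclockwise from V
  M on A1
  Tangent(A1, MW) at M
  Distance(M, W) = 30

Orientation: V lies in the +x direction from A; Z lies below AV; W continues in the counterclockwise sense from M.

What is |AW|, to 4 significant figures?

37.31

On A1, V sits at bearing 90° from Z; a 61° counterclockwise sweep puts M at bearing 151°, so M = Z + 13.4·(cos 151°, sin 151°) = (31.68, -6.904). Since A1 is tangent to MW there, ZM ⟂ MW, so MW runs along (−sin 151°, cos 151°); with |MW| = 30.0, W = (17.14, -33.14). Then |AW| = |W − A| = 37.31.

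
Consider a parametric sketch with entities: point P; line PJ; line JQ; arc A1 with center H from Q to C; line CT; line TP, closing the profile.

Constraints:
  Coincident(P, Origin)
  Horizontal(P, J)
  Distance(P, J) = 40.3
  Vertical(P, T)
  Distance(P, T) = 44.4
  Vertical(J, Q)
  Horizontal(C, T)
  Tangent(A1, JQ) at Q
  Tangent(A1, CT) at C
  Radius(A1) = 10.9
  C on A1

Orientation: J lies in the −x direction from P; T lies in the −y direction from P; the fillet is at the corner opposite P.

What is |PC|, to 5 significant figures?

53.251

The virtual corner opposite P is at (-40.300, -44.400). Since A1 is tangent to JQ there, HQ ⟂ JQ and A1 meets CT tangentially, so HC is at right angles to CT, with radius 10.9, so the center H sits 10.9 in from both sides at H = (-29.400, -33.500). That places the tangent points at Q = (-40.300, -33.500) on JQ and C = (-29.400, -44.400) on CT. Then |PC| = |C − P| = 53.251.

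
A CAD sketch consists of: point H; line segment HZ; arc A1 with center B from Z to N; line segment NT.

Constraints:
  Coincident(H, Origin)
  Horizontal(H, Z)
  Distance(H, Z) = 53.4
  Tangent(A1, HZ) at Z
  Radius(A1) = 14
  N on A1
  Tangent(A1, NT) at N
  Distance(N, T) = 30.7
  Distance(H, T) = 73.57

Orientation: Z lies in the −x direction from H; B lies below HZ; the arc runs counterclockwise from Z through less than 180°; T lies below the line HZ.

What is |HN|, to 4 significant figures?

69.16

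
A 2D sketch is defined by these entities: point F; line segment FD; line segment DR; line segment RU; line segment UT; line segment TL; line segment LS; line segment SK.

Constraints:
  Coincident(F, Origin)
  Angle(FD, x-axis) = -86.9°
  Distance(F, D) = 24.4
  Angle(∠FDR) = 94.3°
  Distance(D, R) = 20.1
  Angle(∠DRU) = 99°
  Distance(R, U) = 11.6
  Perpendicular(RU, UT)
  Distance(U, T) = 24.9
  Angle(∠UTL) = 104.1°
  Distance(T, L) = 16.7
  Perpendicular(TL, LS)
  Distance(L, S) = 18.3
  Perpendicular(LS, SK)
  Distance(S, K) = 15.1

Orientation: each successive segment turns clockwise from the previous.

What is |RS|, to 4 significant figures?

14.42

F is at the origin; FD runs at -86.9° with length 24.4, so D = (1.320, -24.36). ∠FDR = 94.3° gives DR at -172.6° from the x-axis; with |DR| = 20.1, R = (-18.61, -26.95). ∠DRU = 99.0° gives RU at 106.4° from the x-axis; with |RU| = 11.6, U = (-21.89, -15.83). The perpendicularity gives UT at right angles to RU, so UT runs at 16.40°; with |UT| = 24.9, T = (1.999, -8.795). ∠UTL = 104.1° gives TL at -59.50° from the x-axis; with |TL| = 16.7, L = (10.47, -23.18). TL is perpendicular to LS, so LS runs at -149.5°; with |LS| = 18.3, S = (-5.293, -32.47). Then |RS| = |S − R| = 14.42.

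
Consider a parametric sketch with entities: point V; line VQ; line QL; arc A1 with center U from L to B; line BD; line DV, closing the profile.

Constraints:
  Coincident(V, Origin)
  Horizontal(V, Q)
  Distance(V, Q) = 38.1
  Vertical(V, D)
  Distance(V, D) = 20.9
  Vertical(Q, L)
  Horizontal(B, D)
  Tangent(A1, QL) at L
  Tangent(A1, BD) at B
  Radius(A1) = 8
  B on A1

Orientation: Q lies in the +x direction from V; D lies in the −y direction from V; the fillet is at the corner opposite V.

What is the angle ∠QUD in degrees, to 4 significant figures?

136.7°

V and D share the same x with |VD| = 20.9 and D on the −y side, so D = (0.000, -20.90). The virtual corner opposite V is at (38.10, -20.90). The tangent condition forces UL to be normal to QL and since A1 is tangent to BD there, UB ⟂ BD, with radius 8.0, so the center U sits 8.0 in from both sides at U = (30.10, -12.90). Then cos ∠QUD = UQ·UD / (|UQ||UD|), giving 136.7°.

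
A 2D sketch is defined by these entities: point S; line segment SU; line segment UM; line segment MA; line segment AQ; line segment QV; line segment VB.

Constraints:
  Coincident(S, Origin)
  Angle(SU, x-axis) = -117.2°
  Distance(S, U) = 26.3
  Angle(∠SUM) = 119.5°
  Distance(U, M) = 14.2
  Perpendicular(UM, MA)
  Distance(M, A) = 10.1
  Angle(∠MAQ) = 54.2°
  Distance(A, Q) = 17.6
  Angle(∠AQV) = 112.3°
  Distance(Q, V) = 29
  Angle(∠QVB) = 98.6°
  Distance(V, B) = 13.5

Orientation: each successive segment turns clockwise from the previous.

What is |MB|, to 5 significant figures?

27.882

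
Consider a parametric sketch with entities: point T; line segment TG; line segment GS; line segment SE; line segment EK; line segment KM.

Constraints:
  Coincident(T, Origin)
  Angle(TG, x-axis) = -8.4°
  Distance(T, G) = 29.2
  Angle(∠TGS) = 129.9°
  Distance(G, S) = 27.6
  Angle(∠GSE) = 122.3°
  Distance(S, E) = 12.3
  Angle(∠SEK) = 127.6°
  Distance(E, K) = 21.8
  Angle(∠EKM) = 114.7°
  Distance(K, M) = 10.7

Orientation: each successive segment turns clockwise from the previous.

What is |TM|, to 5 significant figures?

35.975

∠SEK = 127.6° gives EK at -168.60° from the x-axis; with |EK| = 21.8, K = (16.507, -43.144). ∠EKM = 114.7° gives KM at 126.10° from the x-axis; with |KM| = 10.7, M = (10.203, -34.498). Then |TM| = |M − T| = 35.975.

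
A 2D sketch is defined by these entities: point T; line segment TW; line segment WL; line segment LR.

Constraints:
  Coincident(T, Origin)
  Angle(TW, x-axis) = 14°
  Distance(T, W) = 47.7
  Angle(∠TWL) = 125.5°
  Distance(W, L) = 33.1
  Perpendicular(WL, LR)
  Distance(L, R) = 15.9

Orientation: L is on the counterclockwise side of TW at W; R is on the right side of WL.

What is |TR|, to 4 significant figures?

81.81

T is at the origin; TW runs at 14.0° with length 47.7, so W = 47.7·(cos 14.0°, sin 14.0°) = (46.28, 11.54). ∠TWL = 125.5°, so WL runs at 14.0° + (180° − 125.5°) = 68.50° from the x-axis; with |WL| = 33.1, L = W + 33.1·(cos 68.50°, sin 68.50°) = (58.41, 42.34). WL is perpendicular to LR; with |LR| = 15.9 on the right of WL, R = L + 15.9·(0.9304, -0.3665) = (73.21, 36.51). Then |TR| = |R − T| = 81.81.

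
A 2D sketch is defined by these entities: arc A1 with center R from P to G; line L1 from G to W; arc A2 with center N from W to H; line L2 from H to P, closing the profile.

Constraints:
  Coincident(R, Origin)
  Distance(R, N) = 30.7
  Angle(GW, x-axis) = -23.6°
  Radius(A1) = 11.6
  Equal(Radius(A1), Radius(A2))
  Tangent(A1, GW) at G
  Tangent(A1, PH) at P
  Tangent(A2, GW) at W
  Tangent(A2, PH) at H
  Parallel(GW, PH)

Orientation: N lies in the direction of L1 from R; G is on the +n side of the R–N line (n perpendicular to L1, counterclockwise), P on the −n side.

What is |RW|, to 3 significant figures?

32.8

The slot axis is L1's direction at -23.6°, so u = (cos -23.6°, sin -23.6°) = (0.916, -0.400) and n = (−sin -23.6°, cos -23.6°) = (0.400, 0.916). R is at the origin and N lies 30.7 along u from R, so N = 30.7·u = (28.1, -12.3). Tangency of A1 to both parallel lines with radius 11.6 puts G and P at R ± 11.6·n: G = (4.64, 10.6), P = (-4.64, -10.6). Equal radii place W and H the same way about N: W = N + 11.6·n = (32.8, -1.66), H = N − 11.6·n = (23.5, -22.9). Then |RW| = |W − R| = 32.8.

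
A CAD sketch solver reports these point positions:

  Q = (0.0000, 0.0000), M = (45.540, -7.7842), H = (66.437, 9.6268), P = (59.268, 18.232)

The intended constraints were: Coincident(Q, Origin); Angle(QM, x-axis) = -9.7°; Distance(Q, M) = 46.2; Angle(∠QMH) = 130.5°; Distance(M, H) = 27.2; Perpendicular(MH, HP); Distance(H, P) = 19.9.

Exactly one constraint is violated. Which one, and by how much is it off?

Distance(H, P) = 19.9 — off by 8.70.

Q = (0.00, 0.00) ✓; QM at -9.700° ✓; |QM| = 46.20 ✓; ∠QMH = 130.5° ✓; |MH| = 27.20 ✓; ∠(MH, HP) = 90.00° ✓; |HP| = 11.20 ✗.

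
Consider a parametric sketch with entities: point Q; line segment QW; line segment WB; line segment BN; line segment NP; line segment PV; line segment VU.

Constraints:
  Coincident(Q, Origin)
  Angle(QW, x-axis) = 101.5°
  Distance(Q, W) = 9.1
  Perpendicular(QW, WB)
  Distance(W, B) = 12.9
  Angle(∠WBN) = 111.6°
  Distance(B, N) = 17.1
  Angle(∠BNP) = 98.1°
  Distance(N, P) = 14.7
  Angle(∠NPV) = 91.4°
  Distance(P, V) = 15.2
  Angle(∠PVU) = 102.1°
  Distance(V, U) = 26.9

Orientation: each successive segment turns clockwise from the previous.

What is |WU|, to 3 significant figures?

20.0

Q is at the origin; QW runs at 101.5° with length 9.1, so W = (-1.81, 8.92). QW is perpendicular to WB, so WB runs at 11.5°; with |WB| = 12.9, B = (10.8, 11.5). ∠WBN = 111.6° gives BN at -56.9° from the x-axis; with |BN| = 17.1, N = (20.2, -2.84). ∠BNP = 98.1° gives NP at -139° from the x-axis; with |NP| = 14.7, P = (9.10, -12.5). ∠NPV = 91.4° gives PV at 133° from the x-axis; with |PV| = 15.2, V = (-1.18, -1.33). ∠PVU = 102.1° gives VU at 54.7° from the x-axis; with |VU| = 26.9, U = (14.4, 20.6). Then |WU| = |U − W| = 20.0.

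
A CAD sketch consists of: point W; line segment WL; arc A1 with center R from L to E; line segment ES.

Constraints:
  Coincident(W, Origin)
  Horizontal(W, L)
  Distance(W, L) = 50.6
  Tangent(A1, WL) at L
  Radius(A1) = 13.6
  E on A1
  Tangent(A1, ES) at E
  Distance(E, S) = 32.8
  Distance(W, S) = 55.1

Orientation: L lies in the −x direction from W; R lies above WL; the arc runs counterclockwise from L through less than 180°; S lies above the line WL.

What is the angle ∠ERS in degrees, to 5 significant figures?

67.479°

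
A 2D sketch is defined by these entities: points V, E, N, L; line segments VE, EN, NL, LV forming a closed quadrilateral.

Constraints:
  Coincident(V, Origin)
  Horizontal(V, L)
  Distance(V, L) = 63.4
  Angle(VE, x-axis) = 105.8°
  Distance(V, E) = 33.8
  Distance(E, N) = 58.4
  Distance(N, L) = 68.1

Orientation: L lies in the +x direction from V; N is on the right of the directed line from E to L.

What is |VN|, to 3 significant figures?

25.1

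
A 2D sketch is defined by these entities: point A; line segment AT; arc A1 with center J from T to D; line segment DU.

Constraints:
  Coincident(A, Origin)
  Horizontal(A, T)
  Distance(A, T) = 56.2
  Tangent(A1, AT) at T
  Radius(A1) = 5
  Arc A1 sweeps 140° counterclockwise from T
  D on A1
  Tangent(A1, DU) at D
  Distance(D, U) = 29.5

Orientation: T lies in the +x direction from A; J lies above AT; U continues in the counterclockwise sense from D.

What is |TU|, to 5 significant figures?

33.885

On A1, T sits at bearing -90° from J; a 140° counterclockwise sweep puts D at bearing 50°, so D = J + 5.0·(cos 50°, sin 50°) = (59.414, 8.8302). A1 meets DU tangentially, so JD is at right angles to DU, so DU runs along (−sin 50°, cos 50°); with |DU| = 29.5, U = (36.816, 27.792). Then |TU| = |U − T| = 33.885.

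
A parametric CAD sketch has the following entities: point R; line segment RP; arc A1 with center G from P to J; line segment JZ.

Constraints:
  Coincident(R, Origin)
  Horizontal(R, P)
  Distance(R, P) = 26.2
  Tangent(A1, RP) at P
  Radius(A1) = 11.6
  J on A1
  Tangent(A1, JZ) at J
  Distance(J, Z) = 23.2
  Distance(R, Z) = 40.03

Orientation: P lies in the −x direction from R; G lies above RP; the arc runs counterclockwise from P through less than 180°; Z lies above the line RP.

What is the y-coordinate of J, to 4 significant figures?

12.99

Checks: |GJ| = 11.60 ✓; ∠(GJ, JZ) = 90.00° ✓; |JZ| = 23.20 ✓; |RZ| = 40.03 ✓.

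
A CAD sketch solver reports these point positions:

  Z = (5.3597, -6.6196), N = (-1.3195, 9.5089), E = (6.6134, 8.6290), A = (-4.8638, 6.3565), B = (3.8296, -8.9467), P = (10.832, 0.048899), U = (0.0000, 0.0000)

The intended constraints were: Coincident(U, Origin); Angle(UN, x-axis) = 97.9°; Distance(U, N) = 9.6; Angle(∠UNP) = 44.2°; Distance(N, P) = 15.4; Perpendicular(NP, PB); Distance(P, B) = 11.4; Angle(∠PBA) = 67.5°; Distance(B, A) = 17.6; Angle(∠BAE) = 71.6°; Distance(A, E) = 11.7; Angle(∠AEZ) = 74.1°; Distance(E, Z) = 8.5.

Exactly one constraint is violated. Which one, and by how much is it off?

Distance(E, Z) = 8.5 — off by 6.80.

U = (0.00, 0.00) ✓; UN at 97.90° ✓; |UN| = 9.600 ✓; ∠UNP = 44.20° ✓; |NP| = 15.40 ✓; ∠(NP, PB) = 90.00° ✓; |PB| = 11.40 ✓; ∠PBA = 67.50° ✓; |BA| = 17.60 ✓; ∠BAE = 71.60° ✓; |AE| = 11.70 ✓; ∠AEZ = 74.10° ✓; |EZ| = 15.30 ✗.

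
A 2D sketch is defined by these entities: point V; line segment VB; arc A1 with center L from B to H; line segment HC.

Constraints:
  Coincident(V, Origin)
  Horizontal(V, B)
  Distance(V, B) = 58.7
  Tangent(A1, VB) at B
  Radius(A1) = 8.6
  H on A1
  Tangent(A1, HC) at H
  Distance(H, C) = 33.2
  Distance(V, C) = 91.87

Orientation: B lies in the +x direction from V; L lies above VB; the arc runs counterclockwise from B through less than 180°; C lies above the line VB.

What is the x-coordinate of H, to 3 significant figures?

64.9

Checks: V = (0.00, 0.00) ✓; V.y = 0.00, B.y = 0.00 ✓; |LH| = 8.600 ✓; ∠(LH, HC) = 90.00° ✓; |HC| = 33.20 ✓; |VC| = 91.87 ✓.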